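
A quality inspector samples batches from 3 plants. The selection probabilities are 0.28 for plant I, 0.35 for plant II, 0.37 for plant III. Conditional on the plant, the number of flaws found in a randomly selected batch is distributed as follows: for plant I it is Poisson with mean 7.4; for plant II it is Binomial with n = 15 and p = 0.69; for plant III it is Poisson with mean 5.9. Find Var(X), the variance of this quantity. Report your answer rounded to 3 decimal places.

Per component, I: μ=7.4, E[X²]=62.16; II: μ=10.35, E[X²]=110.331; III: μ=5.9, E[X²]=40.71.
E[X] = 0.28·7.4 + 0.35·10.35 + 0.37·5.9 = 7.8775.
E[X²] = 0.28·62.16 + 0.35·110.331 + 0.37·40.71 = 71.0833.
Var(X) = E[X²] − (E[X])² = 71.0833 − 62.055 = 9.02834.

9.028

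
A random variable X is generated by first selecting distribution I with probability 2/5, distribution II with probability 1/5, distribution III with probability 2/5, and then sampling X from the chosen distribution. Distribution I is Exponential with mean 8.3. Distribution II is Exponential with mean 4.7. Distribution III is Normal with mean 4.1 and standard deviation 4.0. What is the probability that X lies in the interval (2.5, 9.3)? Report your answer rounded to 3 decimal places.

0.479

Conditional on each component, P(2.5 < X < 9.3): I: 0.413804; II: 0.449233; III: 0.558621.
By total probability, P(2.5 < X < 9.3) = 0.4·0.413804 + 0.2·0.449233 + 0.4·0.558621 = 0.478817.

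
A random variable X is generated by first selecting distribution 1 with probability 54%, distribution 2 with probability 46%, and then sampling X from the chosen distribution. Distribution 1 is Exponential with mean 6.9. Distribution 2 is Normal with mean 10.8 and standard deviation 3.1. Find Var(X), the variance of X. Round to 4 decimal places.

33.9082

Per component, 1: μ=6.9, E[X²]=95.22; 2: μ=10.8, E[X²]=126.25.
E[X] = 0.54·6.9 + 0.46·10.8 = 8.694.
E[X²] = 0.54·95.22 + 0.46·126.25 = 109.494.
Var(X) = E[X²] − (E[X])² = 109.494 − 75.5856 = 33.9082.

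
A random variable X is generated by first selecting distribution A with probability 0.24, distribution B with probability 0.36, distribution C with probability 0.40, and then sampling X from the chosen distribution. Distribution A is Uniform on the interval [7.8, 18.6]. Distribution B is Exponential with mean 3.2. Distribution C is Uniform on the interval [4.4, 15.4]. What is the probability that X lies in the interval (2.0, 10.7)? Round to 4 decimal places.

Conditional on each component, P(2.0 < X < 10.7): A: 0.268519; B: 0.499957; C: 0.572727.
By total probability, P(2.0 < X < 10.7) = 0.24·0.268519 + 0.36·0.499957 + 0.4·0.572727 = 0.47352.

0.4735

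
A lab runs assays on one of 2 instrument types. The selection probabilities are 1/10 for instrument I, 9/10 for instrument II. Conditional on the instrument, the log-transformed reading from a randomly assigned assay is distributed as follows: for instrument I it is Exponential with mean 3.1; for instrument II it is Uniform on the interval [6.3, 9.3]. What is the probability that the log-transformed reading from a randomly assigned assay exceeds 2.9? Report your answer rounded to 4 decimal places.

Conditional on each instrument, P(X > 2.9): I: 0.392396; II: 1.
By total probability, P(X > 2.9) = 0.1·0.392396 + 0.9·1 = 0.93924.

0.9392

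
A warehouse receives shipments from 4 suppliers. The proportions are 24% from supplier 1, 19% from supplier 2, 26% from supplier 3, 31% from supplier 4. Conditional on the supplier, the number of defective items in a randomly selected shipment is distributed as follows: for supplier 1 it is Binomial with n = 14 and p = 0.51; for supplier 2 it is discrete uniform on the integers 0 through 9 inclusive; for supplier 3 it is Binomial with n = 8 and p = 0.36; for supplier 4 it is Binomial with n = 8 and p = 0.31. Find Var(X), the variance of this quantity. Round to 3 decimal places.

6.866

Per component, 1: μ=7.14, E[X²]=54.4782; 2: μ=4.5, E[X²]=28.5; 3: μ=2.88, E[X²]=10.1376; 4: μ=2.48, E[X²]=7.8616.
E[X] = 0.24·7.14 + 0.19·4.5 + 0.26·2.88 + 0.31·2.48 = 4.0862.
E[X²] = 0.24·54.4782 + 0.19·28.5 + 0.26·10.1376 + 0.31·7.8616 = 23.5626.
Var(X) = E[X²] − (E[X])² = 23.5626 − 16.697 = 6.86561.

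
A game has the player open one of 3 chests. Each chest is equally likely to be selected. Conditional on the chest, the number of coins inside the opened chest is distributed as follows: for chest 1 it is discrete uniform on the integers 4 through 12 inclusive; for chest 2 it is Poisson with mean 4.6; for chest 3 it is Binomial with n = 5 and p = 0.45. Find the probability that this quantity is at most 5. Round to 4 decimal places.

0.6360

Conditional on each chest, P(X ≤ 5): 1: 0.222222; 2: 0.68576; 3: 1.
By total probability, P(X ≤ 5) = 0.333333·0.222222 + 0.333333·0.68576 + 0.333333·1 = 0.635994.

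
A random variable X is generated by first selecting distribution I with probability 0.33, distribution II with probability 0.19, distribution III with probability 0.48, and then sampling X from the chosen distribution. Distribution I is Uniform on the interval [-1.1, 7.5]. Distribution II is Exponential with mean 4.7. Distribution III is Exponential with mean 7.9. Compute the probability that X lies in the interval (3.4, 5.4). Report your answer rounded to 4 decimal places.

0.1785

Conditional on each component, P(3.4 < X < 5.4): I: 0.232558; II: 0.168124; III: 0.145438.
By total probability, P(3.4 < X < 5.4) = 0.33·0.232558 + 0.19·0.168124 + 0.48·0.145438 = 0.178498.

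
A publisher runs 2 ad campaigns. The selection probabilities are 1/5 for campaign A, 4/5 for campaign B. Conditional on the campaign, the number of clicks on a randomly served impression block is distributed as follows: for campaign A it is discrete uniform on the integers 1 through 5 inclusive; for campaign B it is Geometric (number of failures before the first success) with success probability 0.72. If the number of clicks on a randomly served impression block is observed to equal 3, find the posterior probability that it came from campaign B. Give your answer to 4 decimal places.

Likelihoods P(X=3 | ·): A: 0.2; B: 0.0158054.
Posterior ∝ prior × likelihood. Numerator for B: 0.8·0.0158054 = 0.0126444.
Normalizing constant: 0.2·0.2 + 0.8·0.0158054 = 0.0526444.
P(B | observation) = 0.0126444 / 0.0526444 = 0.240184.

0.2402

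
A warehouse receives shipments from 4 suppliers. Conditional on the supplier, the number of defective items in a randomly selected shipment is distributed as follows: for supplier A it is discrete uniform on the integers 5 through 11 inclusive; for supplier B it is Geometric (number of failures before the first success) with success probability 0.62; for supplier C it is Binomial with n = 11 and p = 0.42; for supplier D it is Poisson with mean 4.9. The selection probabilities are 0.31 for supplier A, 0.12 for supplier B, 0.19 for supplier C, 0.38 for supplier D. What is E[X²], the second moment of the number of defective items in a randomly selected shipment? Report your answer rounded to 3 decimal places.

36.794

For each component E[X²] = Var + (mean)², giving A: 68; B: 1.3642; C: 24.024; D: 28.91.
Overall E[X²] = 0.31·68 + 0.12·1.3642 + 0.19·24.024 + 0.38·28.91 = 36.7941.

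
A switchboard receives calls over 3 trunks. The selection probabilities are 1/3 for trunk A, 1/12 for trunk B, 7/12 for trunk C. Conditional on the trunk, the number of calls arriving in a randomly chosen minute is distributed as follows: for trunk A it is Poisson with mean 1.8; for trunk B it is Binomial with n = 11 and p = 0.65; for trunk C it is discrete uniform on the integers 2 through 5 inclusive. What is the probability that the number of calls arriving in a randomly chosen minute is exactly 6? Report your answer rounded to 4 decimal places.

Conditional on each trunk, P(X = 6): A: 0.00780859; B: 0.183005; C: 0.
By total probability, P(X = 6) = 0.333333·0.00780859 + 0.0833333·0.183005 + 0.583333·0 = 0.0178533.

0.0179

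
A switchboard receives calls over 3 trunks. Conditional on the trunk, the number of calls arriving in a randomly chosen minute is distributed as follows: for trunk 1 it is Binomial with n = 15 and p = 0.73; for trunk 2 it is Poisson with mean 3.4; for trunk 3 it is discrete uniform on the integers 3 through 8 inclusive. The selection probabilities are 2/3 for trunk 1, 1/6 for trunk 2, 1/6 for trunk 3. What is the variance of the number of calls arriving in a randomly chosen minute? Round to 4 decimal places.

Per component, 1: μ=10.95, E[X²]=122.859; 2: μ=3.4, E[X²]=14.96; 3: μ=5.5, E[X²]=33.1667.
E[X] = 0.666667·10.95 + 0.166667·3.4 + 0.166667·5.5 = 8.78333.
E[X²] = 0.666667·122.859 + 0.166667·14.96 + 0.166667·33.1667 = 89.9271.
Var(X) = E[X²] − (E[X])² = 89.9271 − 77.1469 = 12.7802.

12.7802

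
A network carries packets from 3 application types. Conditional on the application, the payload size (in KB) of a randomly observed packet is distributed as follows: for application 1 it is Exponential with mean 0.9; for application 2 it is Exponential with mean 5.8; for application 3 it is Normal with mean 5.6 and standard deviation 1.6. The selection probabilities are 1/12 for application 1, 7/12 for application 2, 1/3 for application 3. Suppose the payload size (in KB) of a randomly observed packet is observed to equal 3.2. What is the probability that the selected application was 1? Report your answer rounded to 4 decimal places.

0.0302

Likelihoods f(3.2 | ·): 1: 0.0317394; 2: 0.0993027; 3: 0.0809485.
Posterior ∝ prior × likelihood. Numerator for 1: 0.0833333·0.0317394 = 0.00264495.
Normalizing constant: 0.0833333·0.0317394 + 0.583333·0.0993027 + 0.333333·0.0809485 = 0.0875544.
P(1 | observation) = 0.00264495 / 0.0875544 = 0.0302093.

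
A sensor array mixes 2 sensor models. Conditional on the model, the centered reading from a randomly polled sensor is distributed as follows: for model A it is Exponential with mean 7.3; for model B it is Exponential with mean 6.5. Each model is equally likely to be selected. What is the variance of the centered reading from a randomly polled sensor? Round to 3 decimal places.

Per component, A: μ=7.3, E[X²]=106.58; B: μ=6.5, E[X²]=84.5.
E[X] = 0.5·7.3 + 0.5·6.5 = 6.9.
E[X²] = 0.5·106.58 + 0.5·84.5 = 95.54.
Var(X) = E[X²] − (E[X])² = 95.54 − 47.61 = 47.93.

47.930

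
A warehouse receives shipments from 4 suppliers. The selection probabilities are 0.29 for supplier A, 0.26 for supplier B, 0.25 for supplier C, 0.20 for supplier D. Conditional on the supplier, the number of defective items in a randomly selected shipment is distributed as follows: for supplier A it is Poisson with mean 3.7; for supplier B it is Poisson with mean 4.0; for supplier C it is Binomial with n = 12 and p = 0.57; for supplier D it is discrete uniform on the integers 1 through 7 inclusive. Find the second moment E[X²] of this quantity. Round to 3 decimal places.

For each component E[X²] = Var + (mean)², giving A: 17.39; B: 20; C: 49.7268; D: 20.
Overall E[X²] = 0.29·17.39 + 0.26·20 + 0.25·49.7268 + 0.2·20 = 26.6748.

26.675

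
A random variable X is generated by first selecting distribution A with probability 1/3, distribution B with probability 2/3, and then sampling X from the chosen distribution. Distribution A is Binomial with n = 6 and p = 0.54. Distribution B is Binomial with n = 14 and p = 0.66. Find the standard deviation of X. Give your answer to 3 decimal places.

Per component, A: μ=3.24, E[X²]=11.988; B: μ=9.24, E[X²]=88.5192.
E[X] = 0.333333·3.24 + 0.666667·9.24 = 7.24.
E[X²] = 0.333333·11.988 + 0.666667·88.5192 = 63.0088.
Var(X) = E[X²] − (E[X])² = 63.0088 − 52.4176 = 10.5912.
SD(X) = √10.5912 = 3.25441.

3.254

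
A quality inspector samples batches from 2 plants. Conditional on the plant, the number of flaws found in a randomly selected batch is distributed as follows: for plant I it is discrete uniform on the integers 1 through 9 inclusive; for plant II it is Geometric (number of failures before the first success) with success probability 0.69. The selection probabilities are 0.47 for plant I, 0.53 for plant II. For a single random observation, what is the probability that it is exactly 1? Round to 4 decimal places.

0.1656

Conditional on each plant, P(X = 1): I: 0.111111; II: 0.2139.
By total probability, P(X = 1) = 0.47·0.111111 + 0.53·0.2139 = 0.165589.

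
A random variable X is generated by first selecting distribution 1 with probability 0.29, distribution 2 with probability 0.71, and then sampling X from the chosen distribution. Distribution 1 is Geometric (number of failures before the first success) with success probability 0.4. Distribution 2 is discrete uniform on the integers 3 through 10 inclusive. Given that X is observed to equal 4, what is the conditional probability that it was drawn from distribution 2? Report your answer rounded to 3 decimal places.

Likelihoods P(X=4 | ·): 1: 0.05184; 2: 0.125.
Posterior ∝ prior × likelihood. Numerator for 2: 0.71·0.125 = 0.08875.
Normalizing constant: 0.29·0.05184 + 0.71·0.125 = 0.103784.
P(2 | observation) = 0.08875 / 0.103784 = 0.855145.

0.855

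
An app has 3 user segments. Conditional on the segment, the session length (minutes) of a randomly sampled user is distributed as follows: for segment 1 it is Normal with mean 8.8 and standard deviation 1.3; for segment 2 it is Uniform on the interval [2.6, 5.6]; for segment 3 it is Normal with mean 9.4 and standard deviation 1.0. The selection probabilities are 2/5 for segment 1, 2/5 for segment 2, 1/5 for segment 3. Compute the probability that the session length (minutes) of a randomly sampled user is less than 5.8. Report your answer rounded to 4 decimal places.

0.4042

Conditional on each segment, P(X < 5.8): 1: 0.0105081; 2: 1; 3: 0.000159109.
By total probability, P(X < 5.8) = 0.4·0.0105081 + 0.4·1 + 0.2·0.000159109 = 0.404235.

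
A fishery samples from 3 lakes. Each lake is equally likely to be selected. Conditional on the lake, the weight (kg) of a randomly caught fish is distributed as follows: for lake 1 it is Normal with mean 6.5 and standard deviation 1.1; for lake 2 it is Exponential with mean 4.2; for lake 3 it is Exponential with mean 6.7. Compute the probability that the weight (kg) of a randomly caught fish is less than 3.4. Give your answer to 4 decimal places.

0.3184

Conditional on each lake, P(X < 3.4): 1: 0.00241482; 2: 0.55493; 3: 0.397979.
By total probability, P(X < 3.4) = 0.333333·0.00241482 + 0.333333·0.55493 + 0.333333·0.397979 = 0.318441.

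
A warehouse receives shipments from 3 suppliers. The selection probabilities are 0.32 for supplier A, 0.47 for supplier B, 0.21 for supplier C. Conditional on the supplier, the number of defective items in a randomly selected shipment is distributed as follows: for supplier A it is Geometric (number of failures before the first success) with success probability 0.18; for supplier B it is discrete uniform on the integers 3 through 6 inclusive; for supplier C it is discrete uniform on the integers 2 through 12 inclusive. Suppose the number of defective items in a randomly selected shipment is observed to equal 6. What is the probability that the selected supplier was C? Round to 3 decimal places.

0.124

Likelihoods P(X=6 | ·): A: 0.0547212; B: 0.25; C: 0.0909091.
Posterior ∝ prior × likelihood. Numerator for C: 0.21·0.0909091 = 0.0190909.
Normalizing constant: 0.32·0.0547212 + 0.47·0.25 + 0.21·0.0909091 = 0.154102.
P(C | observation) = 0.0190909 / 0.154102 = 0.123885.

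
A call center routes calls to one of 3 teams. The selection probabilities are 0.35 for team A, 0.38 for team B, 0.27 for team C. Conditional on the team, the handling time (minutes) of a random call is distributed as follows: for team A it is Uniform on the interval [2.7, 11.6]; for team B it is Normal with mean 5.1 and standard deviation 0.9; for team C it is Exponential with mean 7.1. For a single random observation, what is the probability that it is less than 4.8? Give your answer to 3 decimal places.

0.356

Conditional on each team, P(X < 4.8): A: 0.235955; B: 0.369441; C: 0.491381.
By total probability, P(X < 4.8) = 0.35·0.235955 + 0.38·0.369441 + 0.27·0.491381 = 0.355645.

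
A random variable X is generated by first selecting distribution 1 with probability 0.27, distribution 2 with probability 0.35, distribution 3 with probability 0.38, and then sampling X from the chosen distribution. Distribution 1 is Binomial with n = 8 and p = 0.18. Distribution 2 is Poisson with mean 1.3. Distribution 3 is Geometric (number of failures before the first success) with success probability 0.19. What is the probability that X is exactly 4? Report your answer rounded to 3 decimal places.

0.051

Conditional on each component, P(X = 4): 1: 0.0332234; 2: 0.0324324; 3: 0.0817888.
By total probability, P(X = 4) = 0.27·0.0332234 + 0.35·0.0324324 + 0.38·0.0817888 = 0.0514014.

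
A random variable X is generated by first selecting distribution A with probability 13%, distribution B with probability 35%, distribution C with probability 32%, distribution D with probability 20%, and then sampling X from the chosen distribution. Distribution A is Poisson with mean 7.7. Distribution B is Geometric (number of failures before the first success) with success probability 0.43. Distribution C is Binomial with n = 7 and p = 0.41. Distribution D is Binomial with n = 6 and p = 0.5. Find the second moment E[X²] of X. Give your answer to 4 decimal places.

15.6803

For each component E[X²] = Var + (mean)², giving A: 66.99; B: 4.83991; C: 9.9302; D: 10.5.
Overall E[X²] = 0.13·66.99 + 0.35·4.83991 + 0.32·9.9302 + 0.2·10.5 = 15.6803.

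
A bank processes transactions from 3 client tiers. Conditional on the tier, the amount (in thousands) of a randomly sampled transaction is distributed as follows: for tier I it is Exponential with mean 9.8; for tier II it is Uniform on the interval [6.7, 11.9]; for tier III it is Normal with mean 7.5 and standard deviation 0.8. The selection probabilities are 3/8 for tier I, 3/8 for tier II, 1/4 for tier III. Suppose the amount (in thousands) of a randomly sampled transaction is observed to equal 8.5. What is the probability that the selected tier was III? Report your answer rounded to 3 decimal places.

0.393

Likelihoods f(8.5 | ·): I: 0.0428637; II: 0.192308; III: 0.228311.
Posterior ∝ prior × likelihood. Numerator for III: 0.25·0.228311 = 0.0570778.
Normalizing constant: 0.375·0.0428637 + 0.375·0.192308 + 0.25·0.228311 = 0.145267.
P(III | observation) = 0.0570778 / 0.145267 = 0.392916.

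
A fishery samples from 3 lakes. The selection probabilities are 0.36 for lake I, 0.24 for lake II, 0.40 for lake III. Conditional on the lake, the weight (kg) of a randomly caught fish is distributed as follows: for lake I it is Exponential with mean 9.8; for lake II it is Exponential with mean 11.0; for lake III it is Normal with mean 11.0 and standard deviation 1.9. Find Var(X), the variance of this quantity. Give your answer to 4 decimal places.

65.3902

Per component, I: μ=9.8, E[X²]=192.08; II: μ=11, E[X²]=242; III: μ=11, E[X²]=124.61.
E[X] = 0.36·9.8 + 0.24·11 + 0.4·11 = 10.568.
E[X²] = 0.36·192.08 + 0.24·242 + 0.4·124.61 = 177.073.
Var(X) = E[X²] − (E[X])² = 177.073 − 111.683 = 65.3902.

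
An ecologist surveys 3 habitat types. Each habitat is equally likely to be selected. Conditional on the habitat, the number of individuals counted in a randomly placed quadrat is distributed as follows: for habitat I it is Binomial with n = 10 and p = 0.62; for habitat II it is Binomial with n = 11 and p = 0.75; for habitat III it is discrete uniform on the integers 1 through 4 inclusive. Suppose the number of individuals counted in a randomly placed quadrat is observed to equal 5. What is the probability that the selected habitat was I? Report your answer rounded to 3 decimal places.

0.872

Likelihoods P(X=5 | ·): I: 0.182927; II: 0.0267663; III: 0.
Posterior ∝ prior × likelihood. Numerator for I: 0.333333·0.182927 = 0.0609755.
Normalizing constant: 0.333333·0.182927 + 0.333333·0.0267663 + 0.333333·0 = 0.0698976.
P(I | observation) = 0.0609755 / 0.0698976 = 0.872355.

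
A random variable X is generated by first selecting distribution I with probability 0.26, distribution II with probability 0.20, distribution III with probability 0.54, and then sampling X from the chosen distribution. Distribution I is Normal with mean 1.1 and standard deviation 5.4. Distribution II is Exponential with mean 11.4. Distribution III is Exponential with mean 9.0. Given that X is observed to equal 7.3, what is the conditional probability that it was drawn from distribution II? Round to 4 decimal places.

0.2017

Likelihoods f(7.3 | ·): I: 0.0382176; II: 0.0462375; III: 0.0493738.
Posterior ∝ prior × likelihood. Numerator for II: 0.2·0.0462375 = 0.0092475.
Normalizing constant: 0.26·0.0382176 + 0.2·0.0462375 + 0.54·0.0493738 = 0.0458459.
P(II | observation) = 0.0092475 / 0.0458459 = 0.201708.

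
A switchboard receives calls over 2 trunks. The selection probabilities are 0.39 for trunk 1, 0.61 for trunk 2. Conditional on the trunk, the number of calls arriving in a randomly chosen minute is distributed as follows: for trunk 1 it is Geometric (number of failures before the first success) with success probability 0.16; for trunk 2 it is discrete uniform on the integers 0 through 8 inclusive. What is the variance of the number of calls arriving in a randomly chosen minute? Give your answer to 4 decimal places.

Per component, 1: μ=5.25, E[X²]=60.375; 2: μ=4, E[X²]=22.6667.
E[X] = 0.39·5.25 + 0.61·4 = 4.4875.
E[X²] = 0.39·60.375 + 0.61·22.6667 = 37.3729.
Var(X) = E[X²] − (E[X])² = 37.3729 − 20.1377 = 17.2353.

17.2353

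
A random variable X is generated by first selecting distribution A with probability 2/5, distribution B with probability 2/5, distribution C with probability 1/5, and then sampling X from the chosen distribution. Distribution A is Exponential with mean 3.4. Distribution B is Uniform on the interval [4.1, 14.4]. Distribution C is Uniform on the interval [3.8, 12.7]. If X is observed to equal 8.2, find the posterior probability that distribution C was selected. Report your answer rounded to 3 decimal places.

Likelihoods f(8.2 | ·): A: 0.0263697; B: 0.0970874; C: 0.11236.
Posterior ∝ prior × likelihood. Numerator for C: 0.2·0.11236 = 0.0224719.
Normalizing constant: 0.4·0.0263697 + 0.4·0.0970874 + 0.2·0.11236 = 0.0718547.
P(C | observation) = 0.0224719 / 0.0718547 = 0.312741.

0.313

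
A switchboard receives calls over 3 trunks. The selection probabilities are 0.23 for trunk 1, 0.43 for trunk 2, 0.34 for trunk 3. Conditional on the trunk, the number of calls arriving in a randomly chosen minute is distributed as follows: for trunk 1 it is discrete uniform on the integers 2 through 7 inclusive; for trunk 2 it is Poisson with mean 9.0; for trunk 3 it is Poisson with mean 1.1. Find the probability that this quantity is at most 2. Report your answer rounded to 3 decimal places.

0.347

Conditional on each trunk, P(X ≤ 2): 1: 0.166667; 2: 0.0062322; 3: 0.900416.
By total probability, P(X ≤ 2) = 0.23·0.166667 + 0.43·0.0062322 + 0.34·0.900416 = 0.347155.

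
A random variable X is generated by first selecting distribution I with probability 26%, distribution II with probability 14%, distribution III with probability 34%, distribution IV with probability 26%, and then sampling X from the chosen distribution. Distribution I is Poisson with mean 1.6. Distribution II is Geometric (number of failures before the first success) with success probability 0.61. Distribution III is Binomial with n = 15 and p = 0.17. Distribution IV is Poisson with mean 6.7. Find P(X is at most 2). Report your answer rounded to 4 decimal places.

0.5212

Conditional on each component, P(X ≤ 2): I: 0.783358; II: 0.940681; III: 0.518108; IV: 0.0371058.
By total probability, P(X ≤ 2) = 0.26·0.783358 + 0.14·0.940681 + 0.34·0.518108 + 0.26·0.0371058 = 0.521173.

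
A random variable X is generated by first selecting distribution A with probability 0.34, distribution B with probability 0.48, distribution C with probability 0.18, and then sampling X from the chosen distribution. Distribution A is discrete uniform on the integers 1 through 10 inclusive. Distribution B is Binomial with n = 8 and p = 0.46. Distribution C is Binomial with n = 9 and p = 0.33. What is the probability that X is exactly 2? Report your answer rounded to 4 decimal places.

Conditional on each component, P(X = 2): A: 0.1; B: 0.146905; C: 0.237604.
By total probability, P(X = 2) = 0.34·0.1 + 0.48·0.146905 + 0.18·0.237604 = 0.147283.

0.1473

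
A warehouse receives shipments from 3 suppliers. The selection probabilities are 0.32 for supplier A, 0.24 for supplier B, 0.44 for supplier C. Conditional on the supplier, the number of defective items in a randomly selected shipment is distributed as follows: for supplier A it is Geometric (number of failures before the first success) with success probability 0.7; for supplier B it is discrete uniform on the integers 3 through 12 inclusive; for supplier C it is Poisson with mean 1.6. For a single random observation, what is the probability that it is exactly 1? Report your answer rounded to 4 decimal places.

0.2093

Conditional on each supplier, P(X = 1): A: 0.21; B: 0; C: 0.323034.
By total probability, P(X = 1) = 0.32·0.21 + 0.24·0 + 0.44·0.323034 = 0.209335.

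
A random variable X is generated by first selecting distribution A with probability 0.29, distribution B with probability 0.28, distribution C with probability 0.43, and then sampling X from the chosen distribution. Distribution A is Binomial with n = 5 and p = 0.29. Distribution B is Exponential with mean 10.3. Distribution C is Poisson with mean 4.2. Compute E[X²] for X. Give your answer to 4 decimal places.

For each component E[X²] = Var + (mean)², giving A: 3.132; B: 212.18; C: 21.84.
Overall E[X²] = 0.29·3.132 + 0.28·212.18 + 0.43·21.84 = 69.7099.

69.7099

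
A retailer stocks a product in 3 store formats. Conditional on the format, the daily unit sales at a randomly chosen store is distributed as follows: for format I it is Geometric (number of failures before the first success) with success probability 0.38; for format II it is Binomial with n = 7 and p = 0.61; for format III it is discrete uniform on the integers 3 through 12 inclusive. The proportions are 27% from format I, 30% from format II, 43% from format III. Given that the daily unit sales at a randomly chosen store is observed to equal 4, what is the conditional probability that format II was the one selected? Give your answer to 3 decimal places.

Likelihoods P(X=4 | ·): I: 0.0561501; II: 0.287463; III: 0.1.
Posterior ∝ prior × likelihood. Numerator for II: 0.3·0.287463 = 0.0862388.
Normalizing constant: 0.27·0.0561501 + 0.3·0.287463 + 0.43·0.1 = 0.144399.
P(II | observation) = 0.0862388 / 0.144399 = 0.597224.

0.597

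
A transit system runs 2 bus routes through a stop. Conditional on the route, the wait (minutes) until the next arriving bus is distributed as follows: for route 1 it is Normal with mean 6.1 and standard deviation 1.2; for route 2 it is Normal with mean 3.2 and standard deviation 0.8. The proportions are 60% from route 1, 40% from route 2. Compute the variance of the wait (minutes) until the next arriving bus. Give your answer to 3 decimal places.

Per component, 1: μ=6.1, E[X²]=38.65; 2: μ=3.2, E[X²]=10.88.
E[X] = 0.6·6.1 + 0.4·3.2 = 4.94.
E[X²] = 0.6·38.65 + 0.4·10.88 = 27.542.
Var(X) = E[X²] − (E[X])² = 27.542 − 24.4036 = 3.1384.

3.138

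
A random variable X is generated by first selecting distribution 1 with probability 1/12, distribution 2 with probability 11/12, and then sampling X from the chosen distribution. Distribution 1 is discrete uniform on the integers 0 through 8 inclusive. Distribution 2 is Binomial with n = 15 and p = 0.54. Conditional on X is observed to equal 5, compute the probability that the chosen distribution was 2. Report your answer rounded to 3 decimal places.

Likelihoods P(X=5 | ·): 1: 0.111111; 2: 0.0584928.
Posterior ∝ prior × likelihood. Numerator for 2: 0.916667·0.0584928 = 0.0536184.
Normalizing constant: 0.0833333·0.111111 + 0.916667·0.0584928 = 0.0628777.
P(2 | observation) = 0.0536184 / 0.0628777 = 0.852742.

0.853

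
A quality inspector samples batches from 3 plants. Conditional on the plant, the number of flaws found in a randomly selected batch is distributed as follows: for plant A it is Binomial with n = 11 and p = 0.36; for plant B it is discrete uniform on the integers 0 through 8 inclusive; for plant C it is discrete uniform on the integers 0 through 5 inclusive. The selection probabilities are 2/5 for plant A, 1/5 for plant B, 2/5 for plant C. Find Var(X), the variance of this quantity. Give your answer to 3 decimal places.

Per component, A: μ=3.96, E[X²]=18.216; B: μ=4, E[X²]=22.6667; C: μ=2.5, E[X²]=9.16667.
E[X] = 0.4·3.96 + 0.2·4 + 0.4·2.5 = 3.384.
E[X²] = 0.4·18.216 + 0.2·22.6667 + 0.4·9.16667 = 15.4864.
Var(X) = E[X²] − (E[X])² = 15.4864 − 11.4515 = 4.03494.

4.035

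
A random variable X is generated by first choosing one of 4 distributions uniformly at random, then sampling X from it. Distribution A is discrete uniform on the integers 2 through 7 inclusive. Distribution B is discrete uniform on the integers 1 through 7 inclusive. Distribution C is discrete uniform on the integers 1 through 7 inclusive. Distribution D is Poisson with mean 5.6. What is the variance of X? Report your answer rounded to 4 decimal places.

Per component, A: μ=4.5, E[X²]=23.1667; B: μ=4, E[X²]=20; C: μ=4, E[X²]=20; D: μ=5.6, E[X²]=36.96.
E[X] = 0.25·4.5 + 0.25·4 + 0.25·4 + 0.25·5.6 = 4.525.
E[X²] = 0.25·23.1667 + 0.25·20 + 0.25·20 + 0.25·36.96 = 25.0317.
Var(X) = E[X²] − (E[X])² = 25.0317 − 20.4756 = 4.55604.

4.5560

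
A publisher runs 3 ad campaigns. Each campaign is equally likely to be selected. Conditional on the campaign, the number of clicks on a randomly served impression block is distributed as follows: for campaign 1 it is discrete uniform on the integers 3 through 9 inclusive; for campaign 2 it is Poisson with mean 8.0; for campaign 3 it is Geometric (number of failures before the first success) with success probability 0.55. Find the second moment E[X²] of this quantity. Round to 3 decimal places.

38.052

For each component E[X²] = Var + (mean)², giving 1: 40; 2: 72; 3: 2.15702.
Overall E[X²] = 0.333333·40 + 0.333333·72 + 0.333333·2.15702 = 38.0523.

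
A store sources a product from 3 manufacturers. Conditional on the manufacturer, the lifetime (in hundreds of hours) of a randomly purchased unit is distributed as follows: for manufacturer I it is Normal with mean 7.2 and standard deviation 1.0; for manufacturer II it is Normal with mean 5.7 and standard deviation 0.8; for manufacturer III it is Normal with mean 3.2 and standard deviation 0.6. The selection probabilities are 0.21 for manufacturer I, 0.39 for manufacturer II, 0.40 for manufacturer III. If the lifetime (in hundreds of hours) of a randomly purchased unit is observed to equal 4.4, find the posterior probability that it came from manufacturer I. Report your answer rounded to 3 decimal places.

0.019

Likelihoods f(4.4 | ·): I: 0.00791545; II: 0.133173; III: 0.0899849.
Posterior ∝ prior × likelihood. Numerator for I: 0.21·0.00791545 = 0.00166224.
Normalizing constant: 0.21·0.00791545 + 0.39·0.133173 + 0.4·0.0899849 = 0.0895936.
P(I | observation) = 0.00166224 / 0.0895936 = 0.0185532.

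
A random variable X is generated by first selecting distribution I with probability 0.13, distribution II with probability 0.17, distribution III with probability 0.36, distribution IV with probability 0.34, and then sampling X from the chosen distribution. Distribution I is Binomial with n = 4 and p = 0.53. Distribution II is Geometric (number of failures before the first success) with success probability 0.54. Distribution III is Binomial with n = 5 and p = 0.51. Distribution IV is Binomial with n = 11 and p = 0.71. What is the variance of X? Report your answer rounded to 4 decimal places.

Per component, I: μ=2.12, E[X²]=5.4908; II: μ=0.851852, E[X²]=2.30316; III: μ=2.55, E[X²]=7.752; IV: μ=7.81, E[X²]=63.261.
E[X] = 0.13·2.12 + 0.17·0.851852 + 0.36·2.55 + 0.34·7.81 = 3.99381.
E[X²] = 0.13·5.4908 + 0.17·2.30316 + 0.36·7.752 + 0.34·63.261 = 25.4048.
Var(X) = E[X²] − (E[X])² = 25.4048 − 15.9506 = 9.45424.

9.4542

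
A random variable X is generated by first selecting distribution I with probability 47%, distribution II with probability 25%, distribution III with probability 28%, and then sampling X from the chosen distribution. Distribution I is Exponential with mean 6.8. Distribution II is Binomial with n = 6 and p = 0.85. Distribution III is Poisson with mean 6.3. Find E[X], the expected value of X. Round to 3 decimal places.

Component means — I: 6.8; II: 5.1; III: 6.3.
E[X] = 0.47·6.8 + 0.25·5.1 + 0.28·6.3 = 6.235.

6.235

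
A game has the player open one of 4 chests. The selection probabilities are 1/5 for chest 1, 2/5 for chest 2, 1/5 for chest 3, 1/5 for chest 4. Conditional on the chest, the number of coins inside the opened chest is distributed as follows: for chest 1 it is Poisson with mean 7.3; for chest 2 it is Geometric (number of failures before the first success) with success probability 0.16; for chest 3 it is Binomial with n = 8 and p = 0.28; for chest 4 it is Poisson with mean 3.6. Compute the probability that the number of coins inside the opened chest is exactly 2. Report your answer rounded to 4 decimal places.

Conditional on each chest, P(X = 2): 1: 0.0179997; 2: 0.112896; 3: 0.305822; 4: 0.177058.
By total probability, P(X = 2) = 0.2·0.0179997 + 0.4·0.112896 + 0.2·0.305822 + 0.2·0.177058 = 0.145334.

0.1453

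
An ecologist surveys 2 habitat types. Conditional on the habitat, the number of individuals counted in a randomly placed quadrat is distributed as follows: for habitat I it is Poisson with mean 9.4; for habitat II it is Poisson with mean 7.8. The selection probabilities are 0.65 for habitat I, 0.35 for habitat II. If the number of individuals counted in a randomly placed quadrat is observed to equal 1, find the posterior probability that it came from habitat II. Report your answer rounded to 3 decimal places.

0.689

Likelihoods P(X=1 | ·): I: 0.000777606; II: 0.00319593.
Posterior ∝ prior × likelihood. Numerator for II: 0.35·0.00319593 = 0.00111858.
Normalizing constant: 0.65·0.000777606 + 0.35·0.00319593 = 0.00162402.
P(II | observation) = 0.00111858 / 0.00162402 = 0.68877.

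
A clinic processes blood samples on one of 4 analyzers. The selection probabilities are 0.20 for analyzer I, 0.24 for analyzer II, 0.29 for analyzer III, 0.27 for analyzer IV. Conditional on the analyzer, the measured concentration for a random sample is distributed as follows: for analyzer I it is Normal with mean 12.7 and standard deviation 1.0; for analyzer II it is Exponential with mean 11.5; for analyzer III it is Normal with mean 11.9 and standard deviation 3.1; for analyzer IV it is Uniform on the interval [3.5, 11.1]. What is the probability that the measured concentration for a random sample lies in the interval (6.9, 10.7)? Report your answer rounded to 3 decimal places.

Conditional on each analyzer, P(6.9 < X < 10.7): I: 0.0227501; II: 0.154429; III: 0.29596; IV: 0.5.
By total probability, P(6.9 < X < 10.7) = 0.2·0.0227501 + 0.24·0.154429 + 0.29·0.29596 + 0.27·0.5 = 0.262441.

0.262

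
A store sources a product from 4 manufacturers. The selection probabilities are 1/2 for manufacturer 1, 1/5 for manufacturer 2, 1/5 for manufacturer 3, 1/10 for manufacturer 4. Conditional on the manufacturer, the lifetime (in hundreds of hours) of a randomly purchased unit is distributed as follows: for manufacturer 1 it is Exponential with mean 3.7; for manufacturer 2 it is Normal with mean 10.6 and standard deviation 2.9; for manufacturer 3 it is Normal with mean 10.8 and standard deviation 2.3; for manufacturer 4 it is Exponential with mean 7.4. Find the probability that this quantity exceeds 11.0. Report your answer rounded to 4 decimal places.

0.2303

Conditional on each manufacturer, P(X > 11.0): 1: 0.051151; 2: 0.445147; 3: 0.465353; 4: 0.226166.
By total probability, P(X > 11.0) = 0.5·0.051151 + 0.2·0.445147 + 0.2·0.465353 + 0.1·0.226166 = 0.230292.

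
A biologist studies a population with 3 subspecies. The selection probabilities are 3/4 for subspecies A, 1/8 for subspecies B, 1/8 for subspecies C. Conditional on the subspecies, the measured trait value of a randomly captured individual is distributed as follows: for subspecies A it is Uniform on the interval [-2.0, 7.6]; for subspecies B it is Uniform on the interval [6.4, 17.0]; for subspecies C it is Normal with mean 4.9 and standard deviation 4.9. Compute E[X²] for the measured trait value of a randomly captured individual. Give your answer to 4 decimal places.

For each component E[X²] = Var + (mean)², giving A: 15.52; B: 146.253; C: 48.02.
Overall E[X²] = 0.75·15.52 + 0.125·146.253 + 0.125·48.02 = 35.9242.

35.9242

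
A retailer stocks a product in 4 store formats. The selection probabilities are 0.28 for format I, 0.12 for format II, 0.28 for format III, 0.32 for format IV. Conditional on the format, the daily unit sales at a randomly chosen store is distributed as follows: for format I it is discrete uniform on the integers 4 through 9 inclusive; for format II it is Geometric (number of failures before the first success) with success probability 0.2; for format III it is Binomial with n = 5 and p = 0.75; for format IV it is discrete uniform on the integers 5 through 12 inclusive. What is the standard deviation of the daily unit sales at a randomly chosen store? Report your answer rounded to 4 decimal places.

3.0202

Per component, I: μ=6.5, E[X²]=45.1667; II: μ=4, E[X²]=36; III: μ=3.75, E[X²]=15; IV: μ=8.5, E[X²]=77.5.
E[X] = 0.28·6.5 + 0.12·4 + 0.28·3.75 + 0.32·8.5 = 6.07.
E[X²] = 0.28·45.1667 + 0.12·36 + 0.28·15 + 0.32·77.5 = 45.9667.
Var(X) = E[X²] − (E[X])² = 45.9667 − 36.8449 = 9.12177.
SD(X) = √9.12177 = 3.02023.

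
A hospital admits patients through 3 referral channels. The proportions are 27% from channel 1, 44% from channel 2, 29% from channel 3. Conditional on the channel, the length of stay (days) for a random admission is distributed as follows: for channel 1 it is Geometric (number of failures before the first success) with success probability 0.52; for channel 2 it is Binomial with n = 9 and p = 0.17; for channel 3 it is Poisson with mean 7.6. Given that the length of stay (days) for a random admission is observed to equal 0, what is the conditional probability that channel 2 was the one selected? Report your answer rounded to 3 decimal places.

Likelihoods P(X=0 | ·): 1: 0.52; 2: 0.18694; 3: 0.000500451.
Posterior ∝ prior × likelihood. Numerator for 2: 0.44·0.18694 = 0.0822537.
Normalizing constant: 0.27·0.52 + 0.44·0.18694 + 0.29·0.000500451 = 0.222799.
P(2 | observation) = 0.0822537 / 0.222799 = 0.369184.

0.369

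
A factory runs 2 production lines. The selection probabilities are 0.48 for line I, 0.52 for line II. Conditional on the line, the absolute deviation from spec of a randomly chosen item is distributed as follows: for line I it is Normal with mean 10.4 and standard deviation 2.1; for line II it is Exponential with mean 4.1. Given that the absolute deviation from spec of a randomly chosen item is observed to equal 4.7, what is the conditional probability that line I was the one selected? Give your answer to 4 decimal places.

Likelihoods f(4.7 | ·): I: 0.0047741; II: 0.0775115.
Posterior ∝ prior × likelihood. Numerator for I: 0.48·0.0047741 = 0.00229157.
Normalizing constant: 0.48·0.0047741 + 0.52·0.0775115 = 0.0425976.
P(I | observation) = 0.00229157 / 0.0425976 = 0.0537958.

0.0538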